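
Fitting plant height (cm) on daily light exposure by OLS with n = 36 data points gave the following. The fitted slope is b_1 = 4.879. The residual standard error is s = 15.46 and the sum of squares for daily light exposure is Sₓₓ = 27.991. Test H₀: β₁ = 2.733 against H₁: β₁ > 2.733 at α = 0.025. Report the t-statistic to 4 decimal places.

t = 0.7344

SE(b_1) = s/√Sₓₓ = 15.46/√27.991 = 2.92214.
t = (4.879 − 2.733) / 2.92214 = 0.7344.
df = n − 2 = 34.
One-sided p ≈ 0.2339, which is ≥ 0.025, so fail to reject H₀.
The data do not give significant evidence that the true slope on daily light exposure exceeds 2.733 cm per unit.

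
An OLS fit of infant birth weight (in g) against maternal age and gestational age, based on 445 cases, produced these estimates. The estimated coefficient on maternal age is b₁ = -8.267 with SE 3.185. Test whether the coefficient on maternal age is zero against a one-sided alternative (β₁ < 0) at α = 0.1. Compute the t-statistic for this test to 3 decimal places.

t = -2.596

H₀: β₁ = 0 vs H₁: β₁ < 0.
t = (b₁ − β₁⁰)/SE = -8.267 / 3.185 = -2.596.
df = n − k − 1 = 445 − 2 − 1 = 442.
One-sided p ≈ 0.0049, which is < 0.1, so reject H₀.
There is evidence that the true slope on maternal age is negative, holding the other predictors fixed.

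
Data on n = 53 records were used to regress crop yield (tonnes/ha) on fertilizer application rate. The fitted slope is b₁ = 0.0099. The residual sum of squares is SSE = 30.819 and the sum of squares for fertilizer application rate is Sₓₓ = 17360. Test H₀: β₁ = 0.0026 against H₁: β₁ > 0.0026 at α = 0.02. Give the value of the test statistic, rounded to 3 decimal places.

t = 1.237

MSE = SSE/(n − 2) = 30.819/51 = 0.604294.
SE(b₁) = √(MSE/Sₓₓ) = √(0.604294/17360) = 0.00589996.
t = (0.0099 − 0.0026) / 0.00589996 = 1.237.
df = n − 2 = 51.
One-sided p ≈ 0.1108, which is ≥ 0.02, so fail to reject H₀.
The data do not give significant evidence that the true slope on fertilizer application rate exceeds 0.0026 tonnes/ha per unit.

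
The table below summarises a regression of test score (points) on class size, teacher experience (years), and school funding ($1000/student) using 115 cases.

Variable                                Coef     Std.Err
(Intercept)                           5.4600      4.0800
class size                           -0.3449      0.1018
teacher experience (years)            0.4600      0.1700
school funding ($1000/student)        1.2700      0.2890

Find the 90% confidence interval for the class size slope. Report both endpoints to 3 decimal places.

Read off: b = -0.3449, SE = 0.1018 for class size.
df = n − k − 1 = 115 − 3 − 1 = 111.
t* = t_{0.05, 111} = 1.658697.
Margin = t* × SE = 1.658697 × 0.1018 = 0.16886.
CI: -0.3449 ± 0.16886 → (-0.514, -0.176).

(-0.514, -0.176)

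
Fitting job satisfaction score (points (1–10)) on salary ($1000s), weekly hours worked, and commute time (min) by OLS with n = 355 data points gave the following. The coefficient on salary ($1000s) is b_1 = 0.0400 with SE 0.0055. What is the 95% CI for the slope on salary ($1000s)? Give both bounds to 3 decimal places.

(0.029, 0.051)

df = n − k − 1 = 355 − 3 − 1 = 351.
t* = t_{0.025, 351} = 1.966746.
Margin = t* × SE = 1.966746 × 0.0055 = 0.01082.
CI: 0.0400 ± 0.01082 → (0.029, 0.051).
With 95% confidence, each one-unit increase in salary ($1000s) is associated with a change of between 0.029 and 0.051 points (1–10) in job satisfaction score, holding the other predictors fixed.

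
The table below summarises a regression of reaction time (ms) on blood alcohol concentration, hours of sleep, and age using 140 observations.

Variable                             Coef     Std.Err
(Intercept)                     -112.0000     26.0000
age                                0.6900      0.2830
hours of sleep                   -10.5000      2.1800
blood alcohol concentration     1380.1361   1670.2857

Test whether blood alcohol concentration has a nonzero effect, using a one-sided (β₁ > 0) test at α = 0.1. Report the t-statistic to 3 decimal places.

Read off: b = 1380.1361, SE = 1670.2857 for blood alcohol concentration.
H₀: β₁ = 0 vs H₁: β₁ > 0.
t = 1380.1361 / 1670.2857 = 0.826.
df = n − k − 1 = 140 − 3 − 1 = 136.
One-sided p ≈ 0.2050, which is ≥ 0.1, so fail to reject H₀.
The data do not give significant evidence that the true slope on blood alcohol concentration is positive, holding the other predictors fixed.

t = 0.826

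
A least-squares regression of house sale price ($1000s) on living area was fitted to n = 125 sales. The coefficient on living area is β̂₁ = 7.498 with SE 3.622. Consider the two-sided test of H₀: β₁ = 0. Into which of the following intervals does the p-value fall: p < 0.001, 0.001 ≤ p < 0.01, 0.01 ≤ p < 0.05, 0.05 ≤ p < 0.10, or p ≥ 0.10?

t = 7.498 / 3.622 = 2.070.
df = n − 2 = 125 − 2 = 123.
Two-sided p = 2·P(T_{123} > |t|) ≈ 0.0405.
So 0.01 ≤ p < 0.05.

0.01 ≤ p < 0.05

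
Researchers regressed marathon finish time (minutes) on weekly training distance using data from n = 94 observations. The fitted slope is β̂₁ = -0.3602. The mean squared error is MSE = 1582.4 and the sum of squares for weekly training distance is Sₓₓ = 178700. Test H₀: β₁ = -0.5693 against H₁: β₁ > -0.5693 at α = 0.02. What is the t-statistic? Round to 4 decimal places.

t = 2.2221

SE(β̂₁) = √(MSE/Sₓₓ) = √(1582.4/178700) = 0.0941014.
t = (-0.3602 − (-0.5693)) / 0.0941014 = 2.2221.
df = n − 2 = 92.
One-sided p ≈ 0.0144, which is < 0.02, so reject H₀.
There is evidence that the true slope on weekly training distance exceeds -0.5693 minutes per unit.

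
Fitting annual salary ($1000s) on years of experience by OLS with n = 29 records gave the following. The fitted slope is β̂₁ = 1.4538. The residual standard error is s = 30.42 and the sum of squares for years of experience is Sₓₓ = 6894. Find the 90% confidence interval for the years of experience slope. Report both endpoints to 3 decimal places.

(0.830, 2.078)

SE(β̂₁) = s/√Sₓₓ = 30.42/√6894 = 0.366373.
df = n − 2 = 27.
t* = t_{0.05, 27} = 1.703288.
Margin = t* × SE = 1.703288 × 0.366373 = 0.62404.
CI: 1.4538 ± 0.62404 → (0.830, 2.078).
With 90% confidence, each one-unit increase in years of experience is associated with a change of between 0.830 and 2.078 $1000s in annual salary.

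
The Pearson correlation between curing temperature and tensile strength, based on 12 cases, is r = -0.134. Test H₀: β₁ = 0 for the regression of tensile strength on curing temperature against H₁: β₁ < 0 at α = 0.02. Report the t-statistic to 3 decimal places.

t = r·√(n − 2)/√(1 − r²) = -0.134·√10/√0.982044 = -0.428.
df = n − 2 = 10.
One-sided p ≈ 0.3390, which is ≥ 0.02, so fail to reject H₀.
The data do not give significant evidence of a linear association between curing temperature and tensile strength.

t = -0.428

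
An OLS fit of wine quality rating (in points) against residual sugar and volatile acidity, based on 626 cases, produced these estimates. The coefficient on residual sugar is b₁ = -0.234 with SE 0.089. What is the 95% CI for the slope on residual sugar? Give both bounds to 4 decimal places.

(-0.4088, -0.0592)

df = n − k − 1 = 626 − 2 − 1 = 623.
t* = t_{0.025, 623} = 1.963779.
Margin = t* × SE = 1.963779 × 0.089 = 0.174776.
CI: -0.234 ± 0.174776 → (-0.4088, -0.0592).
With 95% confidence, each one-unit increase in residual sugar is associated with a change of between -0.4088 and -0.0592 points in wine quality rating, holding the other predictors fixed.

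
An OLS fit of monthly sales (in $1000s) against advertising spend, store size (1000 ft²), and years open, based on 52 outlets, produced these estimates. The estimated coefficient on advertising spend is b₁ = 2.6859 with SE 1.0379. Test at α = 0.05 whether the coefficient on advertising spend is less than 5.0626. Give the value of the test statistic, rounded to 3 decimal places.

t = -2.290

H₀: β₁ = 5.0626 vs H₁: β₁ < 5.0626.
t = (b₁ − β₁⁰)/SE = (2.6859 − 5.0626) / 1.0379 = -2.290.
df = n − k − 1 = 52 − 3 − 1 = 48.
One-sided p ≈ 0.0132, which is < 0.05, so reject H₀.
There is evidence that the true slope on advertising spend is below 5.0626 $1000s per unit, holding the other predictors fixed.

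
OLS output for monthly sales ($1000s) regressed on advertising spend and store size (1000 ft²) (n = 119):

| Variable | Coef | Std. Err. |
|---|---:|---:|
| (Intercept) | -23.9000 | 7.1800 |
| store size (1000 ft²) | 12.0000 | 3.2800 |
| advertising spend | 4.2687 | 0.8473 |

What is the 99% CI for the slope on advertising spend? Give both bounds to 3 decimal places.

Read off: b = 4.2687, SE = 0.8473 for advertising spend.
df = n − k − 1 = 119 − 2 − 1 = 116.
t* = t_{0.005, 116} = 2.618878.
Margin = t* × SE = 2.618878 × 0.8473 = 2.21898.
CI: 4.2687 ± 2.21898 → (2.050, 6.488).

(2.050, 6.488)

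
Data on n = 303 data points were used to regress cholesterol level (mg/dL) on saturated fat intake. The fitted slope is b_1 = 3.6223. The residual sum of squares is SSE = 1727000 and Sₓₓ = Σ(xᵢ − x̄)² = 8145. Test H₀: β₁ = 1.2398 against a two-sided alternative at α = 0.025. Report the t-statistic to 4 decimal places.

t = 2.8387

MSE = SSE/(n − 2) = 1727000/301 = 5737.54.
SE(b_1) = √(MSE/Sₓₓ) = √(5737.54/8145) = 0.8393.
t = (3.6223 − 1.2398) / 0.8393 = 2.8387.
df = n − 2 = 301.
Two-sided p ≈ 0.0048, which is < 0.025, so reject H₀.
There is evidence that the true slope on saturated fat intake differs from 1.2398 mg/dL per unit.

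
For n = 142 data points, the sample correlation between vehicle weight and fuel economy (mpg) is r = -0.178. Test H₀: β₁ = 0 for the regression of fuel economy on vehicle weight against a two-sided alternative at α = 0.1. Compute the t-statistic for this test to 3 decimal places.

t = r·√(n − 2)/√(1 − r²) = -0.178·√140/√0.968316 = -2.140.
df = n − 2 = 140.
Two-sided p ≈ 0.0341, which is < 0.1, so reject H₀.
There is evidence of a linear association between vehicle weight and fuel economy.

t = -2.140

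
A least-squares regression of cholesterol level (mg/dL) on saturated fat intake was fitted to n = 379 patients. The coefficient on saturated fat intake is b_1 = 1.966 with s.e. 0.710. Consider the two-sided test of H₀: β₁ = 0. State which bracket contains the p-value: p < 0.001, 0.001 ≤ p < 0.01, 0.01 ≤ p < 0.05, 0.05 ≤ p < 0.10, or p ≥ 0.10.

0.001 ≤ p < 0.01

t = 1.966 / 0.710 = 2.769.
df = n − 2 = 379 − 2 = 377.
Two-sided p = 2·P(T_{377} > |t|) ≈ 0.0059.
So 0.001 ≤ p < 0.01.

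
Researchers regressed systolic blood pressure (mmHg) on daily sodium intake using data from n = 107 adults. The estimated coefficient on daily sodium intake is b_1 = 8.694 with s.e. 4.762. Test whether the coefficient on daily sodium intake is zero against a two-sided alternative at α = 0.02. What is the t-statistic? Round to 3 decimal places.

H₀: β₁ = 0 vs H₁: β₁ ≠ 0.
t = (b_1 − β₁⁰)/SE = 8.694 / 4.762 = 1.826.
df = n − 2 = 107 − 2 = 105.
Two-sided p ≈ 0.0707, which is ≥ 0.02, so fail to reject H₀.
The data do not give significant evidence of an association between daily sodium intake and systolic blood pressure.

t = 1.826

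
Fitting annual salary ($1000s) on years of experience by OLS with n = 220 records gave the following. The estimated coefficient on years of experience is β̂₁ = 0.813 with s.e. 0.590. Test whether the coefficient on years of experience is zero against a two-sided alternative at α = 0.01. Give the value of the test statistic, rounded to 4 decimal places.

H₀: β₁ = 0 vs H₁: β₁ ≠ 0.
t = (β̂₁ − β₁⁰)/SE = 0.813 / 0.590 = 1.3780.
df = n − 2 = 220 − 2 = 218.
Two-sided p ≈ 0.1696, which is ≥ 0.01, so fail to reject H₀.
The data do not give significant evidence of an association between years of experience and annual salary.

t = 1.3780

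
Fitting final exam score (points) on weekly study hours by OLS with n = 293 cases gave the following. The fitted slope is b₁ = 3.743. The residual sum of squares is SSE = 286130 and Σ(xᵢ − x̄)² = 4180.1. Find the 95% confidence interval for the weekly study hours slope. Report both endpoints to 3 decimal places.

MSE = SSE/(n − 2) = 286130/291 = 983.265.
SE(b₁) = √(MSE/Sₓₓ) = √(983.265/4180.1) = 0.485.
df = n − 2 = 291.
t* = t_{0.025, 291} = 1.96815.
Margin = t* × SE = 1.96815 × 0.485 = 0.95455.
CI: 3.743 ± 0.95455 → (2.788, 4.698).
With 95% confidence, each one-unit increase in weekly study hours is associated with a change of between 2.788 and 4.698 points in final exam score.

(2.788, 4.698)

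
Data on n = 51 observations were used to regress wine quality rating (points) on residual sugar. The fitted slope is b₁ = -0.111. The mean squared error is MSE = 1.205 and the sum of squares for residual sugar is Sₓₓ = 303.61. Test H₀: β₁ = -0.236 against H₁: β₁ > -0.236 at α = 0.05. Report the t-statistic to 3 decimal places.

SE(b₁) = √(MSE/Sₓₓ) = √(1.205/303.61) = 0.0629993.
t = (-0.111 − (-0.236)) / 0.0629993 = 1.984.
df = n − 2 = 49.
One-sided p ≈ 0.0264, which is < 0.05, so reject H₀.
There is evidence that the true slope on residual sugar exceeds -0.236 points per unit.

t = 1.984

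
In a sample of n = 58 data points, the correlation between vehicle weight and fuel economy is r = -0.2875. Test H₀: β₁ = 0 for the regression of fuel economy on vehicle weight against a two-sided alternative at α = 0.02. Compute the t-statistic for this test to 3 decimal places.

t = r·√(n − 2)/√(1 − r²) = -0.2875·√56/√0.917344 = -2.246.
df = n − 2 = 56.
Two-sided p ≈ 0.0286, which is ≥ 0.02, so fail to reject H₀.
The data do not give significant evidence of a linear association between vehicle weight and fuel economy.

t = -2.246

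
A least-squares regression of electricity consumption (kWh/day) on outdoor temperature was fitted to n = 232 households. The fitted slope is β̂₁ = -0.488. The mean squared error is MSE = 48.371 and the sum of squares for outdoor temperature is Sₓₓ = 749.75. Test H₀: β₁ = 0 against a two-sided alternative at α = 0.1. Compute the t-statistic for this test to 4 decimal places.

t = -1.9213

SE(β̂₁) = √(MSE/Sₓₓ) = √(48.371/749.75) = 0.254.
t = -0.488 / 0.254 = -1.9213.
df = n − 2 = 230.
Two-sided p ≈ 0.0559, which is < 0.1, so reject H₀.
There is evidence that outdoor temperature is associated with electricity consumption.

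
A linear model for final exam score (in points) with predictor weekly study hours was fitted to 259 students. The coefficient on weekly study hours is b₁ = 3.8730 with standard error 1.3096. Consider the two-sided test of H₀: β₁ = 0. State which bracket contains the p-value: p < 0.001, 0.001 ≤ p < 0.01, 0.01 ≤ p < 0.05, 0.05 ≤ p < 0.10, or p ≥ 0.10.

t = 3.8730 / 1.3096 = 2.957.
df = n − 2 = 259 − 2 = 257.
Two-sided p = 2·P(T_{257} > |t|) ≈ 0.0034.
So 0.001 ≤ p < 0.01.

0.001 ≤ p < 0.01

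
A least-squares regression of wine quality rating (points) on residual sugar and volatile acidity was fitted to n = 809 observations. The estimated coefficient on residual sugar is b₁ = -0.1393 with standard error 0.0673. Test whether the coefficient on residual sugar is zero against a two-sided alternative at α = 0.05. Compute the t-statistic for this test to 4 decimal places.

t = -2.0698

H₀: β₁ = 0 vs H₁: β₁ ≠ 0.
t = (b₁ − β₁⁰)/SE = -0.1393 / 0.0673 = -2.0698.
df = n − k − 1 = 809 − 2 − 1 = 806.
Two-sided p ≈ 0.0388, which is < 0.05, so reject H₀.
There is evidence that residual sugar is associated with wine quality rating, holding the other predictors fixed.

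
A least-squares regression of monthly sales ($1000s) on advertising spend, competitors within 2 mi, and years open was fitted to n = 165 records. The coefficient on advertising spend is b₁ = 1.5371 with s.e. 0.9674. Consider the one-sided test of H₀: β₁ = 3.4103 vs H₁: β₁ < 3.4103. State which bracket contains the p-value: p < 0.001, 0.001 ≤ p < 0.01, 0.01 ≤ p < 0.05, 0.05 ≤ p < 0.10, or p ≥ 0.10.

t = (1.5371 − 3.4103) / 0.9674 = -1.936.
df = n − k − 1 = 165 − 3 − 1 = 161.
One-sided p = P(T_{161} < t) ≈ 0.0273.
So 0.01 ≤ p < 0.05.

0.01 ≤ p < 0.05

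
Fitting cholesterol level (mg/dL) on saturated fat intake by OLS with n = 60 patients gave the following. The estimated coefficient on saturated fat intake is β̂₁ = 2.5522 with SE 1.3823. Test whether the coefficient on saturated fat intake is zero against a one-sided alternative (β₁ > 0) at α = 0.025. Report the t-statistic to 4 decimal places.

H₀: β₁ = 0 vs H₁: β₁ > 0.
t = (β̂₁ − β₁⁰)/SE = 2.5522 / 1.3823 = 1.8463.
df = n − 2 = 60 − 2 = 58.
One-sided p ≈ 0.0350, which is ≥ 0.025, so fail to reject H₀.
The data do not give significant evidence that the true slope on saturated fat intake is positive.

t = 1.8463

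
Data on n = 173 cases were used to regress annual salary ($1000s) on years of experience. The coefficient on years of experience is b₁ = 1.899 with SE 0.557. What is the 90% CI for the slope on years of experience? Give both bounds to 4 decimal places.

df = n − 2 = 173 − 2 = 171.
t* = t_{0.05, 171} = 1.653813.
Margin = t* × SE = 1.653813 × 0.557 = 0.921174.
CI: 1.899 ± 0.921174 → (0.9778, 2.8202).
With 90% confidence, each one-unit increase in years of experience is associated with a change of between 0.9778 and 2.8202 $1000s in annual salary.

(0.9778, 2.8202)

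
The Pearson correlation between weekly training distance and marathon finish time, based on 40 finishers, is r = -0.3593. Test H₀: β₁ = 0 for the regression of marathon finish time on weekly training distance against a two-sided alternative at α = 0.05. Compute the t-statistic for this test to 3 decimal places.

t = r·√(n − 2)/√(1 − r²) = -0.3593·√38/√0.870904 = -2.373.
df = n − 2 = 38.
Two-sided p ≈ 0.0228, which is < 0.05, so reject H₀.
There is evidence of a linear association between weekly training distance and marathon finish time.

t = -2.373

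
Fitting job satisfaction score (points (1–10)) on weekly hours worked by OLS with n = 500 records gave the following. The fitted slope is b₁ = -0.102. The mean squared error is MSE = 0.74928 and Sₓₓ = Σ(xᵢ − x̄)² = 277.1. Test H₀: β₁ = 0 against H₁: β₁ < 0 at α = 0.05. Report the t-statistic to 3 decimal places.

SE(b₁) = √(MSE/Sₓₓ) = √(0.74928/277.1) = 0.0520001.
t = -0.102 / 0.0520001 = -1.962.
df = n − 2 = 498.
One-sided p ≈ 0.0252, which is < 0.05, so reject H₀.
There is evidence that the true slope on weekly hours worked is negative.

t = -1.962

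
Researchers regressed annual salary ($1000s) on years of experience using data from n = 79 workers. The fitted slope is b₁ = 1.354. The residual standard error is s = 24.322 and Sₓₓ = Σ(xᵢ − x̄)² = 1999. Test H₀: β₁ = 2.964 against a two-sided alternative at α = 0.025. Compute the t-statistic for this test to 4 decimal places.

t = -2.9596

SE(b₁) = s/√Sₓₓ = 24.322/√1999 = 0.543992.
t = (1.354 − 2.964) / 0.543992 = -2.9596.
df = n − 2 = 77.
Two-sided p ≈ 0.0041, which is < 0.025, so reject H₀.
There is evidence that the true slope on years of experience differs from 2.964 $1000s per unit.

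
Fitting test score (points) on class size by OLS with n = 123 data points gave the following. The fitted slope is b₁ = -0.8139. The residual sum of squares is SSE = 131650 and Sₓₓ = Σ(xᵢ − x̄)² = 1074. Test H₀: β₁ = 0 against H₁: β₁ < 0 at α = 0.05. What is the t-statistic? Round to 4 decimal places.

t = -0.8086

MSE = SSE/(n − 2) = 131650/121 = 1088.02.
SE(b₁) = √(MSE/Sₓₓ) = √(1088.02/1074) = 1.0065.
t = -0.8139 / 1.0065 = -0.8086.
df = n − 2 = 121.
One-sided p ≈ 0.2102, which is ≥ 0.05, so fail to reject H₀.
The data do not give significant evidence that the true slope on class size is negative.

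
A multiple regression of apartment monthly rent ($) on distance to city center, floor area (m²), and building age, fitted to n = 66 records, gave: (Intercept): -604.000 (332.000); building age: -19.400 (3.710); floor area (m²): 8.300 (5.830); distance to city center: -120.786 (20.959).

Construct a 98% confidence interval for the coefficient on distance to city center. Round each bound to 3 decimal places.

Read off: b = -120.786, SE = 20.959 for distance to city center.
df = n − k − 1 = 66 − 3 − 1 = 62.
t* = t_{0.01, 62} = 2.388011.
Margin = t* × SE = 2.388011 × 20.959 = 50.05032.
CI: -120.786 ± 50.05032 → (-170.836, -70.736).

(-170.836, -70.736)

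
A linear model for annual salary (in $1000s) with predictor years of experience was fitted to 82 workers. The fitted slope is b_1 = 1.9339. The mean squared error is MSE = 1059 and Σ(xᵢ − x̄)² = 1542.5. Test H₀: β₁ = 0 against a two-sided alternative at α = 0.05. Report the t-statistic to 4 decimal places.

SE(b_1) = √(MSE/Sₓₓ) = √(1059/1542.5) = 0.828582.
t = 1.9339 / 0.828582 = 2.3340.
df = n − 2 = 80.
Two-sided p ≈ 0.0221, which is < 0.05, so reject H₀.
There is evidence that years of experience is associated with annual salary.

t = 2.3340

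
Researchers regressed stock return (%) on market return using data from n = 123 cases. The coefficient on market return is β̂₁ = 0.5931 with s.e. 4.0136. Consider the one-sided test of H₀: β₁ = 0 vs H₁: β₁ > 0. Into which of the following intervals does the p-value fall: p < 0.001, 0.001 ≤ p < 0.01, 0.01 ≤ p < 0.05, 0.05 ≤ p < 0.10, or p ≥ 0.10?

p ≥ 0.10

t = 0.5931 / 4.0136 = 0.148.
df = n − 2 = 123 − 2 = 121.
One-sided p = P(T_{121} > t) ≈ 0.4414.
So p ≥ 0.10.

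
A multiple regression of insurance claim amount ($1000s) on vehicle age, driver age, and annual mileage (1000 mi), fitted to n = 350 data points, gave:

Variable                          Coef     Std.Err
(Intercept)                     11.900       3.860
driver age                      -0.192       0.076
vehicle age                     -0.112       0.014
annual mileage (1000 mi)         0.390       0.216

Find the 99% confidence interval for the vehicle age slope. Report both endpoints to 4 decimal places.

Read off: b = -0.112, SE = 0.014 for vehicle age.
df = n − k − 1 = 350 − 3 − 1 = 346.
t* = t_{0.005, 346} = 2.590113.
Margin = t* × SE = 2.590113 × 0.014 = 0.036262.
CI: -0.112 ± 0.036262 → (-0.1483, -0.0757).

(-0.1483, -0.0757)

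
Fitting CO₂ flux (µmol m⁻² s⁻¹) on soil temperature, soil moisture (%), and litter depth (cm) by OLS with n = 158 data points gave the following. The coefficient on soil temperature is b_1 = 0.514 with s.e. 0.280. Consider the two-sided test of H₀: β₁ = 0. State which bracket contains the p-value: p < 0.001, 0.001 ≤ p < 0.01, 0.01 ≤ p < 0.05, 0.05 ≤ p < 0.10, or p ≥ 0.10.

t = 0.514 / 0.280 = 1.836.
df = n − k − 1 = 158 − 3 − 1 = 154.
Two-sided p = 2·P(T_{154} > |t|) ≈ 0.0683.
So 0.05 ≤ p < 0.10.

0.05 ≤ p < 0.10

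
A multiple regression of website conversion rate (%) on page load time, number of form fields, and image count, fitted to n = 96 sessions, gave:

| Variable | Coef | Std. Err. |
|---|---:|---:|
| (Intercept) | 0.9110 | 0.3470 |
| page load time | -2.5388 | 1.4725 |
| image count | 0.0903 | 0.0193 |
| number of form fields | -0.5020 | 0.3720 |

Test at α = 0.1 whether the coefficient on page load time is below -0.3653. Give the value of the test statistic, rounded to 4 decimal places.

Read off: b = -2.5388, SE = 1.4725 for page load time.
H₀: β₁ = -0.3653 vs H₁: β₁ < -0.3653.
t = (-2.5388 − (-0.3653)) / 1.4725 = -1.4761.
df = n − k − 1 = 96 − 3 − 1 = 92.
One-sided p ≈ 0.0717, which is < 0.1, so reject H₀.
There is evidence that the true slope on page load time is below -0.3653 % per unit, holding the other predictors fixed.

t = -1.4761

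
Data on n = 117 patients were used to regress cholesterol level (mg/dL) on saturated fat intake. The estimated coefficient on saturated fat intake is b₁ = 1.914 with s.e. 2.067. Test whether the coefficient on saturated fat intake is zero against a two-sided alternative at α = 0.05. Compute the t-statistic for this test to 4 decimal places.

H₀: β₁ = 0 vs H₁: β₁ ≠ 0.
t = (b₁ − β₁⁰)/SE = 1.914 / 2.067 = 0.9260.
df = n − 2 = 117 − 2 = 115.
Two-sided p ≈ 0.3564, which is ≥ 0.05, so fail to reject H₀.
The data do not give significant evidence of an association between saturated fat intake and cholesterol level.

t = 0.9260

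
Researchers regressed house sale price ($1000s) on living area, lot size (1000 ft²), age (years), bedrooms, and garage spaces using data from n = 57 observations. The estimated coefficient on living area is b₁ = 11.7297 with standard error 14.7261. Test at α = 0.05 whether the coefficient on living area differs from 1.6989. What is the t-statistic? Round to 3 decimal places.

H₀: β₁ = 1.6989 vs H₁: β₁ ≠ 1.6989.
t = (b₁ − β₁⁰)/SE = (11.7297 − 1.6989) / 14.7261 = 0.681.
df = n − k − 1 = 57 − 5 − 1 = 51.
Two-sided p ≈ 0.4989, which is ≥ 0.05, so fail to reject H₀.
The data are consistent with a true slope of 1.6989 $1000s per unit of living area, holding the other predictors fixed.

t = 0.681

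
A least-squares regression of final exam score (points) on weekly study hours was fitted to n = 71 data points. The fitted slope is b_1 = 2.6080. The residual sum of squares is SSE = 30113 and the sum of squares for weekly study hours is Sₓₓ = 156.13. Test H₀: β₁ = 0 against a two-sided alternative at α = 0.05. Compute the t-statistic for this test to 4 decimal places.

MSE = SSE/(n − 2) = 30113/69 = 436.42.
SE(b_1) = √(MSE/Sₓₓ) = √(436.42/156.13) = 1.6719.
t = 2.6080 / 1.6719 = 1.5599.
df = n − 2 = 69.
Two-sided p ≈ 0.1234, which is ≥ 0.05, so fail to reject H₀.
The data do not give significant evidence of an association between weekly study hours and final exam score.

t = 1.5599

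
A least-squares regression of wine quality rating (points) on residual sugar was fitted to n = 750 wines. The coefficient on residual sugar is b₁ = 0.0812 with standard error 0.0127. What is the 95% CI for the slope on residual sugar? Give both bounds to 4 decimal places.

(0.0563, 0.1061)

df = n − 2 = 750 − 2 = 748.
t* = t_{0.025, 748} = 1.963141.
Margin = t* × SE = 1.963141 × 0.0127 = 0.024932.
CI: 0.0812 ± 0.024932 → (0.0563, 0.1061).
With 95% confidence, each one-unit increase in residual sugar is associated with a change of between 0.0563 and 0.1061 points in wine quality rating.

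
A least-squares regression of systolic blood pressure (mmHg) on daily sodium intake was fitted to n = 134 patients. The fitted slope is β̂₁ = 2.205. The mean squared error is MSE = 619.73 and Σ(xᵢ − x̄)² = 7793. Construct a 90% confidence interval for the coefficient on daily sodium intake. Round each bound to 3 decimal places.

(1.738, 2.672)

SE(β̂₁) = √(MSE/Sₓₓ) = √(619.73/7793) = 0.282.
df = n − 2 = 132.
t* = t_{0.05, 132} = 1.656479.
Margin = t* × SE = 1.656479 × 0.282 = 0.46713.
CI: 2.205 ± 0.46713 → (1.738, 2.672).
With 90% confidence, each one-unit increase in daily sodium intake is associated with a change of between 1.738 and 2.672 mmHg in systolic blood pressure.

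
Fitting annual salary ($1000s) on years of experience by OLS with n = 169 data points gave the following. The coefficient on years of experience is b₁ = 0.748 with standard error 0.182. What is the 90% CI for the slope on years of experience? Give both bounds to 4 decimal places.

(0.4470, 1.0490)

df = n − 2 = 169 − 2 = 167.
t* = t_{0.05, 167} = 1.654029.
Margin = t* × SE = 1.654029 × 0.182 = 0.301033.
CI: 0.748 ± 0.301033 → (0.4470, 1.0490).
With 90% confidence, each one-unit increase in years of experience is associated with a change of between 0.4470 and 1.0490 $1000s in annual salary.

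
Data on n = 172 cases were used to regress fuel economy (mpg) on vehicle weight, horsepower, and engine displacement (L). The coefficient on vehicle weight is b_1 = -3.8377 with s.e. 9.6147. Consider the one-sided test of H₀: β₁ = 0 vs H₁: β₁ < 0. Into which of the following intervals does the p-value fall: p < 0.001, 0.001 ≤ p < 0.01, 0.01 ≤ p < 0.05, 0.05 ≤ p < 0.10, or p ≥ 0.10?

p ≥ 0.10

t = -3.8377 / 9.6147 = -0.399.
df = n − k − 1 = 172 − 3 − 1 = 168.
One-sided p = P(T_{168} < t) ≈ 0.3451.
So p ≥ 0.10.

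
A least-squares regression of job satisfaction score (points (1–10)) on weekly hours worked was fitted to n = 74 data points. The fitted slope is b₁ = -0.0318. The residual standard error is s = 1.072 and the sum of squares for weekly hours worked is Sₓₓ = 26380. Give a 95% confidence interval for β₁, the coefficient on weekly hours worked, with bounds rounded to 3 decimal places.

(-0.045, -0.019)

SE(b₁) = s/√Sₓₓ = 1.072/√26380 = 0.0066002.
df = n − 2 = 72.
t* = t_{0.025, 72} = 1.993464.
Margin = t* × SE = 1.993464 × 0.0066002 = 0.01316.
CI: -0.0318 ± 0.01316 → (-0.045, -0.019).
With 95% confidence, each one-unit increase in weekly hours worked is associated with a change of between -0.045 and -0.019 points (1–10) in job satisfaction score.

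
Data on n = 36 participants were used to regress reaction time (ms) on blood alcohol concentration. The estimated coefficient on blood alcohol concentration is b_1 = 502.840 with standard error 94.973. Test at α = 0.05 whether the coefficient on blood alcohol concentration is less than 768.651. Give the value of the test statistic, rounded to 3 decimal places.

H₀: β₁ = 768.651 vs H₁: β₁ < 768.651.
t = (b_1 − β₁⁰)/SE = (502.840 − 768.651) / 94.973 = -2.799.
df = n − 2 = 36 − 2 = 34.
One-sided p ≈ 0.0042, which is < 0.05, so reject H₀.
There is evidence that the true slope on blood alcohol concentration is below 768.651 ms per unit.

t = -2.799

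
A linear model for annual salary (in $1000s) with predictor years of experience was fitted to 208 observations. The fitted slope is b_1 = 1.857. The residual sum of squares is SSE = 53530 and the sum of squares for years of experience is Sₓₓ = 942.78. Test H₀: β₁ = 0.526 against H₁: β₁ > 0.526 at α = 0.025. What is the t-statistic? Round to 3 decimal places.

t = 2.535

MSE = SSE/(n − 2) = 53530/206 = 259.854.
SE(b_1) = √(MSE/Sₓₓ) = √(259.854/942.78) = 0.525001.
t = (1.857 − 0.526) / 0.525001 = 2.535.
df = n − 2 = 206.
One-sided p ≈ 0.0060, which is < 0.025, so reject H₀.
There is evidence that the true slope on years of experience exceeds 0.526 $1000s per unit.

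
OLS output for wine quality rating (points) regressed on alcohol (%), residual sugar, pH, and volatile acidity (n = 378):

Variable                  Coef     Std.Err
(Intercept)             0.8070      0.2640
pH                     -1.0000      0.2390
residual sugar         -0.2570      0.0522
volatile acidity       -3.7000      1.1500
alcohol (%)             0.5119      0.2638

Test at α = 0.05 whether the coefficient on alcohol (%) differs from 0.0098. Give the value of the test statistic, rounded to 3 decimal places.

Read off: b = 0.5119, SE = 0.2638 for alcohol (%).
H₀: β₁ = 0.0098 vs H₁: β₁ ≠ 0.0098.
t = (0.5119 − 0.0098) / 0.2638 = 1.903.
df = n − k − 1 = 378 − 4 − 1 = 373.
Two-sided p ≈ 0.0578, which is ≥ 0.05, so fail to reject H₀.
The data are consistent with a true slope of 0.0098 points per unit of alcohol (%), holding the other predictors fixed.

t = 1.903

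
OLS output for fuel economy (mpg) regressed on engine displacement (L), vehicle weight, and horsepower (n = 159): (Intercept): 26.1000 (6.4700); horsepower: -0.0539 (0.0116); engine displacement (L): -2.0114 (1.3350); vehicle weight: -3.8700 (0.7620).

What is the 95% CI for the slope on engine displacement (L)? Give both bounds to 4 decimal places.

(-4.6485, 0.6257)

Read off: b = -2.0114, SE = 1.3350 for engine displacement (L).
df = n − k − 1 = 159 − 3 − 1 = 155.
t* = t_{0.025, 155} = 1.975387.
Margin = t* × SE = 1.975387 × 1.3350 = 2.637142.
CI: -2.0114 ± 2.637142 → (-4.6485, 0.6257).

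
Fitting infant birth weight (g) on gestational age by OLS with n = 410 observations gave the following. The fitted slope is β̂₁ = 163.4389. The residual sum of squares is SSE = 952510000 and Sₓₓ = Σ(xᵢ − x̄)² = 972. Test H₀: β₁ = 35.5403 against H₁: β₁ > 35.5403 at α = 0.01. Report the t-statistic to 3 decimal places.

MSE = SSE/(n − 2) = 952510000/408 = 2.33458e+06.
SE(β̂₁) = √(MSE/Sₓₓ) = √(2.33458e+06/972) = 49.0085.
t = (163.4389 − 35.5403) / 49.0085 = 2.610.
df = n − 2 = 408.
One-sided p ≈ 0.0047, which is < 0.01, so reject H₀.
There is evidence that the true slope on gestational age exceeds 35.5403 g per unit.

t = 2.610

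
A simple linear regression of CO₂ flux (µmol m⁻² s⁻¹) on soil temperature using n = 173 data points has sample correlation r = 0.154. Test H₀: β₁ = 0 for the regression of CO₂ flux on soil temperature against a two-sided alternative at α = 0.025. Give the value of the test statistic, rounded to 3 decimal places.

t = 2.038

t = r·√(n − 2)/√(1 − r²) = 0.154·√171/√0.976284 = 2.038.
df = n − 2 = 171.
Two-sided p ≈ 0.0431, which is ≥ 0.025, so fail to reject H₀.
The data do not give significant evidence of a linear association between soil temperature and CO₂ flux.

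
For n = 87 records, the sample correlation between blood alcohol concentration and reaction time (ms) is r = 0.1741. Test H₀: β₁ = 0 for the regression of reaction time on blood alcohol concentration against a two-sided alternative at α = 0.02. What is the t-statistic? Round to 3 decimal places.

t = 1.630

t = r·√(n − 2)/√(1 − r²) = 0.1741·√85/√0.969689 = 1.630.
df = n − 2 = 85.
Two-sided p ≈ 0.1068, which is ≥ 0.02, so fail to reject H₀.
The data do not give significant evidence of a linear association between blood alcohol concentration and reaction time.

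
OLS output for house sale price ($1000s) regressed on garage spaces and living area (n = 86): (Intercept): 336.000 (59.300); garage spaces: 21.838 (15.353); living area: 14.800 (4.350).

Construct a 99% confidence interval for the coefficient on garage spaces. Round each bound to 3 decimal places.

Read off: b = 21.838, SE = 15.353 for garage spaces.
df = n − k − 1 = 86 − 2 − 1 = 83.
t* = t_{0.005, 83} = 2.636369.
Margin = t* × SE = 2.636369 × 15.353 = 40.47617.
CI: 21.838 ± 40.47617 → (-18.638, 62.314).

(-18.638, 62.314)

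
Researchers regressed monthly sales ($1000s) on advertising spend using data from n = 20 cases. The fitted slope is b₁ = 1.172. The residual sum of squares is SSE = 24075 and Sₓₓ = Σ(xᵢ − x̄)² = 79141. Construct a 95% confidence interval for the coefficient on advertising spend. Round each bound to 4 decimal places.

MSE = SSE/(n − 2) = 24075/18 = 1337.5.
SE(b₁) = √(MSE/Sₓₓ) = √(1337.5/79141) = 0.130001.
df = n − 2 = 18.
t* = t_{0.025, 18} = 2.100922.
Margin = t* × SE = 2.100922 × 0.130001 = 0.273122.
CI: 1.172 ± 0.273122 → (0.8989, 1.4451).
With 95% confidence, each one-unit increase in advertising spend is associated with a change of between 0.8989 and 1.4451 $1000s in monthly sales.

(0.8989, 1.4451)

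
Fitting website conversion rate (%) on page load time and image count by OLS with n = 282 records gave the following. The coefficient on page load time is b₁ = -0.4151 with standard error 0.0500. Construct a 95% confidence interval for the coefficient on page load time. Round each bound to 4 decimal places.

(-0.5135, -0.3167)

df = n − k − 1 = 282 − 2 − 1 = 279.
t* = t_{0.025, 279} = 1.968503.
Margin = t* × SE = 1.968503 × 0.0500 = 0.098425.
CI: -0.4151 ± 0.098425 → (-0.5135, -0.3167).
With 95% confidence, each one-unit increase in page load time is associated with a change of between -0.5135 and -0.3167 % in website conversion rate, holding the other predictors fixed.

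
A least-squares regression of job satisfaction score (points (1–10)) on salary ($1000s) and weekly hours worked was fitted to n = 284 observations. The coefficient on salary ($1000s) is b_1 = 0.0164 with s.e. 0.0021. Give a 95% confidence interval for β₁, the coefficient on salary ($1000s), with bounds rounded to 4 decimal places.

(0.0123, 0.0205)

df = n − k − 1 = 284 − 2 − 1 = 281.
t* = t_{0.025, 281} = 1.968442.
Margin = t* × SE = 1.968442 × 0.0021 = 0.004134.
CI: 0.0164 ± 0.004134 → (0.0123, 0.0205).
With 95% confidence, each one-unit increase in salary ($1000s) is associated with a change of between 0.0123 and 0.0205 points (1–10) in job satisfaction score, holding the other predictors fixed.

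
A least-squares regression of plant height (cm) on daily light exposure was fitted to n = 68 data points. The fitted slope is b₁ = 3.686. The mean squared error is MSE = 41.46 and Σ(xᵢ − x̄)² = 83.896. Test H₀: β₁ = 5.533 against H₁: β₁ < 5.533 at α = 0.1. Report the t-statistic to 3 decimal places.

SE(b₁) = √(MSE/Sₓₓ) = √(41.46/83.896) = 0.702982.
t = (3.686 − 5.533) / 0.702982 = -2.627.
df = n − 2 = 66.
One-sided p ≈ 0.0053, which is < 0.1, so reject H₀.
There is evidence that the true slope on daily light exposure is below 5.533 cm per unit.

t = -2.627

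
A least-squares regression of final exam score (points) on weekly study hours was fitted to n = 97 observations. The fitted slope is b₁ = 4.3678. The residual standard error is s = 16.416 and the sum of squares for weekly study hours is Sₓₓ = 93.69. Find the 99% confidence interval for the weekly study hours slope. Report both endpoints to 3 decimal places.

(-0.090, 8.826)

SE(b₁) = s/√Sₓₓ = 16.416/√93.69 = 1.69598.
df = n − 2 = 95.
t* = t_{0.005, 95} = 2.628576.
Margin = t* × SE = 2.628576 × 1.69598 = 4.45801.
CI: 4.3678 ± 4.45801 → (-0.090, 8.826).
With 99% confidence, each one-unit increase in weekly study hours is associated with a change of between -0.090 and 8.826 points in final exam score.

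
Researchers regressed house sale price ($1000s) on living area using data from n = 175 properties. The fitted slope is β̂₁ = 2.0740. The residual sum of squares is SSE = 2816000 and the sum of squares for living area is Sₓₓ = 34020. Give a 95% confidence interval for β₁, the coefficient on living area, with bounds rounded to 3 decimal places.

(0.709, 3.439)

MSE = SSE/(n − 2) = 2816000/173 = 16277.5.
SE(β̂₁) = √(MSE/Sₓₓ) = √(16277.5/34020) = 0.691713.
df = n − 2 = 173.
t* = t_{0.025, 173} = 1.973771.
Margin = t* × SE = 1.973771 × 0.691713 = 1.36528.
CI: 2.0740 ± 1.36528 → (0.709, 3.439).
With 95% confidence, each one-unit increase in living area is associated with a change of between 0.709 and 3.439 $1000s in house sale price.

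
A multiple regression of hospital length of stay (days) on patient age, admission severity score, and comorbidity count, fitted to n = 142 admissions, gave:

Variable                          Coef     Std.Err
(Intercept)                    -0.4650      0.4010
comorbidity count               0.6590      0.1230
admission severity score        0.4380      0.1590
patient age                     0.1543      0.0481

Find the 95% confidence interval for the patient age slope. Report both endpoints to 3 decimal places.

Read off: b = 0.1543, SE = 0.0481 for patient age.
df = n − k − 1 = 142 − 3 − 1 = 138.
t* = t_{0.025, 138} = 1.977304.
Margin = t* × SE = 1.977304 × 0.0481 = 0.09511.
CI: 0.1543 ± 0.09511 → (0.059, 0.249).

(0.059, 0.249)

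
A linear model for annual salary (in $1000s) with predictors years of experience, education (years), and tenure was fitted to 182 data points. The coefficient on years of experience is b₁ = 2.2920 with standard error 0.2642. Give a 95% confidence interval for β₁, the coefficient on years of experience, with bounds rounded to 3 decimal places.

df = n − k − 1 = 182 − 3 − 1 = 178.
t* = t_{0.025, 178} = 1.973381.
Margin = t* × SE = 1.973381 × 0.2642 = 0.52137.
CI: 2.2920 ± 0.52137 → (1.771, 2.813).
With 95% confidence, each one-unit increase in years of experience is associated with a change of between 1.771 and 2.813 $1000s in annual salary, holding the other predictors fixed.

(1.771, 2.813)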